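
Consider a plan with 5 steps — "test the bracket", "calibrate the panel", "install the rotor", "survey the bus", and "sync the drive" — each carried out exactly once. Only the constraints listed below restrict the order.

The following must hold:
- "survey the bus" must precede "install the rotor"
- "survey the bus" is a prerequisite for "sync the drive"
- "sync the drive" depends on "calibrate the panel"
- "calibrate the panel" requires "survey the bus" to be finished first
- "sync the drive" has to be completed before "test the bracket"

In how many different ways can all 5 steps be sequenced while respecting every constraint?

"survey the bus" is the only step with nothing required before it, so every ordering starts there.
Enumerating by repeatedly choosing an available step (one whose prerequisites are all placed) gives 4 distinct complete orderings.

4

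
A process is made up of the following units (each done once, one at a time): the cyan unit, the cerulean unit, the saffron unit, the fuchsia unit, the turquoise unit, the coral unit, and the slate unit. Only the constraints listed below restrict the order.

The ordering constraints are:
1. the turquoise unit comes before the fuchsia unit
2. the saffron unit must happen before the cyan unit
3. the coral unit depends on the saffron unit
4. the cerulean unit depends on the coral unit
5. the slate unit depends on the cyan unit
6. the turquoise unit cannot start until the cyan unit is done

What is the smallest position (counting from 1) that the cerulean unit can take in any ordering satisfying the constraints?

Every unit that must precede the cerulean unit has to come before it. Tracing all chains that end at the cerulean unit, those units are: the saffron unit, the coral unit — 2 in total.
With 2 mandatory predecessors, the earliest the cerulean unit can sit is position 2+1 = 3, and placing just those 2 first achieves it.

3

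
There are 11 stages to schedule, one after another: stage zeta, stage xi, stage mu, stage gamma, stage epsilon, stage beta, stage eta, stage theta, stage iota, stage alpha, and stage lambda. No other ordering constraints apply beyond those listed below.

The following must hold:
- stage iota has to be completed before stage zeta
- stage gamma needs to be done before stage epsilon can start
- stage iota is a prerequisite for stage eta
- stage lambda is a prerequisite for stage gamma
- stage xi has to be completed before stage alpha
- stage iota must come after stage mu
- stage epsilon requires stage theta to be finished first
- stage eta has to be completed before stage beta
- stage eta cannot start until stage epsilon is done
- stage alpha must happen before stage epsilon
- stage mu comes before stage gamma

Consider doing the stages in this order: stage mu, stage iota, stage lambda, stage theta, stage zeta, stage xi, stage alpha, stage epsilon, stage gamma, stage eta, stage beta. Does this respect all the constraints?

No

The sequence places stage epsilon ahead of stage gamma.
That contradicts the constraint that stage gamma must precede stage epsilon.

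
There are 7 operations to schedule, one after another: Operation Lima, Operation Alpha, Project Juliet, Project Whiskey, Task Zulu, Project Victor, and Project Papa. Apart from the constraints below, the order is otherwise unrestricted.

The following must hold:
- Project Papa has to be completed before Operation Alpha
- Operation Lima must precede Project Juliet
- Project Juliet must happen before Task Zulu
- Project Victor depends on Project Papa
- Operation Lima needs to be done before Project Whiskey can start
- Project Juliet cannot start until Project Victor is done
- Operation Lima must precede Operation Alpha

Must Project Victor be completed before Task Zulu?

Chaining the stated constraints: Project Victor → Project Juliet → Task Zulu.
Hence Project Victor necessarily comes before Task Zulu.

Yes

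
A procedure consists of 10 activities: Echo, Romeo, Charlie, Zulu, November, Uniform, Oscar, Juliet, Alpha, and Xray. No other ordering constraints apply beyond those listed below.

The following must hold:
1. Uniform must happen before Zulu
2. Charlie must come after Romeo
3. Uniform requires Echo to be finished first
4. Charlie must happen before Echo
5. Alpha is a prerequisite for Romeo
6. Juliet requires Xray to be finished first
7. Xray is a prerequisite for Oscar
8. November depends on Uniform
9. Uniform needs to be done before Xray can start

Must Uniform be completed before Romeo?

No

In fact the dependencies run the other way: Romeo → Charlie → Echo → Uniform.
So Uniform never precedes Romeo.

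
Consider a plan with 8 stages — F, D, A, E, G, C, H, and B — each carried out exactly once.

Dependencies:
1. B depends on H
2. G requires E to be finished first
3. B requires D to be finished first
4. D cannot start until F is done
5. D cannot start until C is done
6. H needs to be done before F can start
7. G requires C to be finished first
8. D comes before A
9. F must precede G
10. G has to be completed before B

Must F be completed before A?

Tracing the constraints gives a chain: F → D → A.
So F must precede A in any valid ordering.

Yes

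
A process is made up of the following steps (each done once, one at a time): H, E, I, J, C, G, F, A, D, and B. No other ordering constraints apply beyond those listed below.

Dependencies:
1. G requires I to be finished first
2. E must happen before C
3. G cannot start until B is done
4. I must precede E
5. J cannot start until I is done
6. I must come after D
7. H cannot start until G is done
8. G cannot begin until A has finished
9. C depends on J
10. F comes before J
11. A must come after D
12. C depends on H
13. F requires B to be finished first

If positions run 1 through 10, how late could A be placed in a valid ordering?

7

Following every chain forward from A, the steps that must come later are H, C, G — 3 of them.
So at least 3 steps follow A, putting A no later than position 7. That position is achievable by scheduling everything else first.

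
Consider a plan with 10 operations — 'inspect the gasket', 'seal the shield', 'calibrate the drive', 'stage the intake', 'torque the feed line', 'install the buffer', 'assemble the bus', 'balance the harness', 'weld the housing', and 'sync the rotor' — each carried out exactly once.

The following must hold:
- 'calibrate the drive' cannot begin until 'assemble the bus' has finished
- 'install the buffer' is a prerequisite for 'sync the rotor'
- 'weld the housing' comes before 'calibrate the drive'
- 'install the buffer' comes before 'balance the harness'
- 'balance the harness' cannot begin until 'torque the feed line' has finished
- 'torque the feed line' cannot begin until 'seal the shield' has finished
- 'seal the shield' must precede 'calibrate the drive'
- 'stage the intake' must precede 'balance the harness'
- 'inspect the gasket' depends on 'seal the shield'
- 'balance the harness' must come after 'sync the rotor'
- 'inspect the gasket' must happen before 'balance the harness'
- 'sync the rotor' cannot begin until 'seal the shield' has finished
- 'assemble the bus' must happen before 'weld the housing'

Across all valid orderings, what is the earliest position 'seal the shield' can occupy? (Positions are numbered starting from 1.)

1

Nothing is required before 'seal the shield'; it can be the very first operation.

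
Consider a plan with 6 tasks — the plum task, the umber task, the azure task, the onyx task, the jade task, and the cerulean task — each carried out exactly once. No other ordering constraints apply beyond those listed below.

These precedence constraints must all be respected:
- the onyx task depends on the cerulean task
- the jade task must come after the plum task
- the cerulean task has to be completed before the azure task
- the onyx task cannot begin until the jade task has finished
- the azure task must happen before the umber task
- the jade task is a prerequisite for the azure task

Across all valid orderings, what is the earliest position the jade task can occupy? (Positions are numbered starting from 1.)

2

Working backwards through the constraints from the jade task, its only required predecessor is the plum task.
With 1 mandatory predecessor, the earliest the jade task can sit is position 1+1 = 2, and placing just that one first achieves it.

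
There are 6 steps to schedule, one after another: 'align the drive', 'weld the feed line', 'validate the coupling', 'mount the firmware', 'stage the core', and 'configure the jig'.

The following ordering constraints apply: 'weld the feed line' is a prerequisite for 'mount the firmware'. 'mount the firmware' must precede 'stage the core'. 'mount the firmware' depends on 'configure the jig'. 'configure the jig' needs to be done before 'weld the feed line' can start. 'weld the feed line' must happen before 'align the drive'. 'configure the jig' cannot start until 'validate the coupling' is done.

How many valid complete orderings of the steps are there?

3

'validate the coupling' is the only step with nothing required before it, so every ordering starts there.
Counting all ways to extend the partial order to a total order gives 3.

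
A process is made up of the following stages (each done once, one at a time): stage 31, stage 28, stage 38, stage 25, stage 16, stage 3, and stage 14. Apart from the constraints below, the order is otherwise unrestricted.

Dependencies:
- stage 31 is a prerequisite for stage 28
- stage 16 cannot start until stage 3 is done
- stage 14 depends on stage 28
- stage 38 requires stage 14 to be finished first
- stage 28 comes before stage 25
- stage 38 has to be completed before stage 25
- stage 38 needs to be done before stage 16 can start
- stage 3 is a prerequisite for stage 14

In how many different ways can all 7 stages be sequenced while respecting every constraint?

2 stages have no prerequisites (stage 31, stage 3), so any of them could come first.
Systematically extending each partial ordering one stage at a time and counting, there are 6 complete orderings.

6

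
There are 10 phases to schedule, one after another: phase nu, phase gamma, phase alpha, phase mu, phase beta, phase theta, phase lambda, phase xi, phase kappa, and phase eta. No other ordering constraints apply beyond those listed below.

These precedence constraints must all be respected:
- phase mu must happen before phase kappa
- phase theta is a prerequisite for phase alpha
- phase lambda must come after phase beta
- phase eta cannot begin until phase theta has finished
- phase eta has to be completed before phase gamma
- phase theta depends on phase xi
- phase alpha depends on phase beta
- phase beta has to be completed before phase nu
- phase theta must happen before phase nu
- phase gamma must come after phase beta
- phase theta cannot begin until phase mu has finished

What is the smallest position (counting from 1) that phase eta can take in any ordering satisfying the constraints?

4

Working backwards through the constraints from phase eta, its full set of required predecessors is phase mu, phase theta, phase xi — 3 of them.
So at minimum 3 phases come before phase eta, putting phase eta no earlier than position 4. That position is achievable by scheduling exactly those predecessors first.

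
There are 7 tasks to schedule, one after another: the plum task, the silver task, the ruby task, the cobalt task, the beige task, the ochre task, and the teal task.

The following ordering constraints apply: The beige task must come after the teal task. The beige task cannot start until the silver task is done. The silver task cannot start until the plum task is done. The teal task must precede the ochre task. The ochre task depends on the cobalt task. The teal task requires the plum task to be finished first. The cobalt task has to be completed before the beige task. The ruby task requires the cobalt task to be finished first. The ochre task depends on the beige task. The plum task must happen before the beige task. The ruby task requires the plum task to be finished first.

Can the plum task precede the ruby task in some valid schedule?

Yes

The plum task is actually forced before the ruby task by the constraints, so certainly some valid ordering has the plum task first.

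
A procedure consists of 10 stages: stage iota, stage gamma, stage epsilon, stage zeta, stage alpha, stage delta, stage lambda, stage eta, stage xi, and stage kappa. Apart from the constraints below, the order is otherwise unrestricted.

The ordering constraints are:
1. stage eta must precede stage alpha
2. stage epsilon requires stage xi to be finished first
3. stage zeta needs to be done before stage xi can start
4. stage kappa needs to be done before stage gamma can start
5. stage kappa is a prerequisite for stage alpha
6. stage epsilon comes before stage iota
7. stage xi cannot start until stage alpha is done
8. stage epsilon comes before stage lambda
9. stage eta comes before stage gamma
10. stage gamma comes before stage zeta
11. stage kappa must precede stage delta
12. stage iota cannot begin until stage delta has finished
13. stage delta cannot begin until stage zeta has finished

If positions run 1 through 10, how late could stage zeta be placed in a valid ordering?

5

Following every chain forward from stage zeta, the stages that must come later are stage iota, stage epsilon, stage delta, stage lambda, stage xi — 5 of them.
With 5 mandatory successors out of 10 stages total, the latest slot for stage zeta is 10−5 = 5, and it's reachable by doing all non-successors before stage zeta.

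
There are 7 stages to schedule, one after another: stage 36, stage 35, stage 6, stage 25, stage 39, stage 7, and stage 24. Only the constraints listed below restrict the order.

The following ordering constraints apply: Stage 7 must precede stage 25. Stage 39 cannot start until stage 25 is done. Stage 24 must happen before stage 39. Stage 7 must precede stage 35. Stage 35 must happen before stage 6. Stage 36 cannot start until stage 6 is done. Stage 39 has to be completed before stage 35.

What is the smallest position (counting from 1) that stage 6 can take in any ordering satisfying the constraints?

The stages that are forced before stage 6, directly or transitively, are stage 35, stage 25, stage 39, stage 7, stage 24. That's 5 stages.
So at minimum 5 stages come before stage 6, putting stage 6 no earlier than position 6. That position is achievable by scheduling exactly those predecessors first.

6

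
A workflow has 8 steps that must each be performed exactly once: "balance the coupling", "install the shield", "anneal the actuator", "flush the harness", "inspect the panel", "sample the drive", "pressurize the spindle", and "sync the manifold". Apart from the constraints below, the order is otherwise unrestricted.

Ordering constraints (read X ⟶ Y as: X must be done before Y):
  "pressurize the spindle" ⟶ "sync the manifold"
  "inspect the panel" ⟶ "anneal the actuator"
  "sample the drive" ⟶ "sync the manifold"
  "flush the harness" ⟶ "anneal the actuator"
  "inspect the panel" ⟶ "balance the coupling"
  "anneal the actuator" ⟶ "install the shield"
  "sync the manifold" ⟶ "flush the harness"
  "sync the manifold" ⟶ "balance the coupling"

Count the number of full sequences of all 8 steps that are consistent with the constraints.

The steps with no prerequisites are "inspect the panel", "sample the drive", "pressurize the spindle"; any of them can be placed first.
Systematically extending each partial ordering one step at a time and counting, there are 38 complete orderings.

38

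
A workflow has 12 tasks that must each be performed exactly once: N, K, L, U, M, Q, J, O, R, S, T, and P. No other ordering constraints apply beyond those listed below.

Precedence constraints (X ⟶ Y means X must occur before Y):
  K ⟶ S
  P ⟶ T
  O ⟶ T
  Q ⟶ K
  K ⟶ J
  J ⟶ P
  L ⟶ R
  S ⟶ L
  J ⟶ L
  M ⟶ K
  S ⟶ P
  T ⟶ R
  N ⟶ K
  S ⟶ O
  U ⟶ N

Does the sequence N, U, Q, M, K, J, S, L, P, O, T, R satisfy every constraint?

No

Here U comes after N.
Since U is required before N, the ordering is invalid.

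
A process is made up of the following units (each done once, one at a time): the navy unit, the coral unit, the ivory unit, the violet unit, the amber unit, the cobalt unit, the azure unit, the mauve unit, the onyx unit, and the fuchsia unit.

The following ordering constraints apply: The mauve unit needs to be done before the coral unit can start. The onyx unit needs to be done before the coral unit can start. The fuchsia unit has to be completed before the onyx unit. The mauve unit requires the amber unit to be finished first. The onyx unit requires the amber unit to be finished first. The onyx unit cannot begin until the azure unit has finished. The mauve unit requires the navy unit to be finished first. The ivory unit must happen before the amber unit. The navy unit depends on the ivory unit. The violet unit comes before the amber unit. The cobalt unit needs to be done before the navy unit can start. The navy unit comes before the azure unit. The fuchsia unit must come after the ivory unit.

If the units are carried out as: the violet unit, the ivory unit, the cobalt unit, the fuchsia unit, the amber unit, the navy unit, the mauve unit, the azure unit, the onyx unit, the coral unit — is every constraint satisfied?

Every stated constraint is respected: the fuchsia unit sits at position 4, ahead of the onyx unit at position 9, and each of the other listed pairs likewise has the predecessor earlier in the sequence.

Yes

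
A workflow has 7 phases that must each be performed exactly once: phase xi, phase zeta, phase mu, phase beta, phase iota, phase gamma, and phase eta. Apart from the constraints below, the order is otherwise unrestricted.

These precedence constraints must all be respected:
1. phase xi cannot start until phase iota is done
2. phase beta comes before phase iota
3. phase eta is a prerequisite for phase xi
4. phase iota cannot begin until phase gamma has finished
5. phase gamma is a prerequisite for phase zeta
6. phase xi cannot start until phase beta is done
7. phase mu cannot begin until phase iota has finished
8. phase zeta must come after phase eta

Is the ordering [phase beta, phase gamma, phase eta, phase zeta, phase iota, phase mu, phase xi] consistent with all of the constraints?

Yes

Going through the constraints one by one, each required predecessor appears earlier in the sequence than its dependent — e.g. phase beta (position 1) is before phase xi (position 7), as required.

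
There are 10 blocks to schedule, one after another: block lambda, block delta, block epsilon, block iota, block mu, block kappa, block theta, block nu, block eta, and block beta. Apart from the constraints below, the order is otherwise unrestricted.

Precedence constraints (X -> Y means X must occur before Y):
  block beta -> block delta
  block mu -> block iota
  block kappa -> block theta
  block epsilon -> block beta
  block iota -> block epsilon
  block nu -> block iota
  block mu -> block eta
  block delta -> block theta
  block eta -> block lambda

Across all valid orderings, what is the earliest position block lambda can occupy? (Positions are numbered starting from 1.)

Working backwards through the constraints from block lambda, its full set of required predecessors is block mu, block eta — 2 of them.
So at minimum 2 blocks come before block lambda, putting block lambda no earlier than position 3. That position is achievable by scheduling exactly those predecessors first.

3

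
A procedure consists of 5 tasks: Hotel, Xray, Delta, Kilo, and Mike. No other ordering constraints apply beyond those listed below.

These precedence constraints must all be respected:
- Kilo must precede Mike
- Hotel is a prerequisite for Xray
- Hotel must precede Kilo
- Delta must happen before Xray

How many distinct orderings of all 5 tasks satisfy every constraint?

9

2 tasks have no prerequisites (Hotel, Delta), so any of them could come first.
Counting all ways to extend the partial order to a total order gives 9.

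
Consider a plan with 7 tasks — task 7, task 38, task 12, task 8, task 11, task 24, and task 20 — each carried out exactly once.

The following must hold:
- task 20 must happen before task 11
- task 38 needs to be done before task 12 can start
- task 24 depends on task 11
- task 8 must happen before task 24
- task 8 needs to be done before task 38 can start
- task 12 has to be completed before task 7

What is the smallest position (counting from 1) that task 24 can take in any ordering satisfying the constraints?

4

Every task that must precede task 24 has to come before it. Tracing all chains that end at task 24, those tasks are: task 8, task 11, task 20 — 3 in total.
So at minimum 3 tasks come before task 24, putting task 24 no earlier than position 4. That position is achievable by scheduling exactly those predecessors first.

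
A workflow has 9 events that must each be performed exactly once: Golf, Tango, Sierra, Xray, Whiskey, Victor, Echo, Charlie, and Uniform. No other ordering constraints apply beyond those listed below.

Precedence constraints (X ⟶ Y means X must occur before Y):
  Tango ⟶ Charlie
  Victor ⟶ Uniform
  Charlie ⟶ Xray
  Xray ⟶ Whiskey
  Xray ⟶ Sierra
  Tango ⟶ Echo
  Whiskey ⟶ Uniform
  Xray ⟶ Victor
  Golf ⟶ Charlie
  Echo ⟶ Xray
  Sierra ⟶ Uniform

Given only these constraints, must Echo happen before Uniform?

Yes

Tracing the constraints gives a chain: Echo → Xray → Sierra → Uniform.
That forces Echo before Uniform in every valid schedule.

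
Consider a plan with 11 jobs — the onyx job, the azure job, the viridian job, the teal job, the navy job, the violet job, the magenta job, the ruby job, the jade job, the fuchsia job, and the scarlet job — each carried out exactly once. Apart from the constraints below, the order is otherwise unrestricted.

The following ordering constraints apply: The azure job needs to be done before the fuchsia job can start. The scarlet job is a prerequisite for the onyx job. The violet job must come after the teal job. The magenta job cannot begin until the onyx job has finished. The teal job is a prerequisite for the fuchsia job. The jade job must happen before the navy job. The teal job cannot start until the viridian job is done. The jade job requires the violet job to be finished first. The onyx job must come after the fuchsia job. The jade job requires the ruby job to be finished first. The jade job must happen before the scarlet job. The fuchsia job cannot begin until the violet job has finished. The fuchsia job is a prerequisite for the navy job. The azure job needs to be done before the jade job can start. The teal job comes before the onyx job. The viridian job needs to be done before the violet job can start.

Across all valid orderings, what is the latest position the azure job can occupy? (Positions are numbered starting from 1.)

The jobs that are forced after the azure job, directly or by a chain of constraints, are the onyx job, the navy job, the magenta job, the jade job, the fuchsia job, the scarlet job. That's 6 jobs.
So at least 6 jobs follow the azure job, putting the azure job no later than position 5. That position is achievable by scheduling everything else first.

5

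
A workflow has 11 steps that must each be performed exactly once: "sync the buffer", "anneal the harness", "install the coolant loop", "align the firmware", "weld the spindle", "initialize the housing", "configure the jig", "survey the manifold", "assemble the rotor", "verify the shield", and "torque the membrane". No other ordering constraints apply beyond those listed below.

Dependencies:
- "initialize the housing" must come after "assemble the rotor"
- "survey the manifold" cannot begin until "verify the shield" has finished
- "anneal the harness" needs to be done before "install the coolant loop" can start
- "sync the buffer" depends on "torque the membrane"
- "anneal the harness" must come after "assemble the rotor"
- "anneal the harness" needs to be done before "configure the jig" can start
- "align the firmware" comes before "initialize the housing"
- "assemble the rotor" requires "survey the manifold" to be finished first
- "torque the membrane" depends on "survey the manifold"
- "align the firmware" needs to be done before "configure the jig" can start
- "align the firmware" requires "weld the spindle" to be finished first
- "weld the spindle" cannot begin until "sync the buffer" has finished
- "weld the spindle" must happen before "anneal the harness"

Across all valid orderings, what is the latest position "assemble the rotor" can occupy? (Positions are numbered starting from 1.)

Every step that must follow "assemble the rotor" has to come after it. Tracing all chains starting from "assemble the rotor", those steps are: "anneal the harness", "install the coolant loop", "initialize the housing", "configure the jig" — 4 in total.
So at least 4 steps follow "assemble the rotor", putting "assemble the rotor" no later than position 7. That position is achievable by scheduling everything else first.

7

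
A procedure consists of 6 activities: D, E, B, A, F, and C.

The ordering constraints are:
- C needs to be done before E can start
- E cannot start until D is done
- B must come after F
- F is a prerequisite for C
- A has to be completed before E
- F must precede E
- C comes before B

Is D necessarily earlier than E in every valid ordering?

Yes

There is a constraint chain D → E.
So D must precede E in any valid ordering.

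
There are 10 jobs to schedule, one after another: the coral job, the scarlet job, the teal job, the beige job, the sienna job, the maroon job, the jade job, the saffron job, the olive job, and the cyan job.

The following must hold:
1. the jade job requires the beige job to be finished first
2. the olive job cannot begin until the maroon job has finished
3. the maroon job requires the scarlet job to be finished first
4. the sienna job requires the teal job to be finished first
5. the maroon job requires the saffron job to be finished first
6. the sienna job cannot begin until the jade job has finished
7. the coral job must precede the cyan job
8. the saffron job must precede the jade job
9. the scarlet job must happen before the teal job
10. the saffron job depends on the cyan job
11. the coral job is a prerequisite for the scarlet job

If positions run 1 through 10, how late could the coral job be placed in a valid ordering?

2

Every job that must follow the coral job has to come after it. Tracing all chains starting from the coral job, those jobs are: the scarlet job, the teal job, the sienna job, the maroon job, the jade job, the saffron job, the olive job, the cyan job — 8 in total.
With 8 mandatory successors out of 10 jobs total, the latest slot for the coral job is 10−8 = 2, and it's reachable by doing all non-successors before the coral job.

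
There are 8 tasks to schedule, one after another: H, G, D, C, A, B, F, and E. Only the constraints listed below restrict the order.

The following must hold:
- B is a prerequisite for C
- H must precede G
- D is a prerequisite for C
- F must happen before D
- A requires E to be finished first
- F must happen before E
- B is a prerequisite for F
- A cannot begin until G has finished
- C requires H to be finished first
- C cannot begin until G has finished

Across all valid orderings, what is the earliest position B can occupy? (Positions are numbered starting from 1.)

No constraint forces any other task before B, so it can be placed first.

1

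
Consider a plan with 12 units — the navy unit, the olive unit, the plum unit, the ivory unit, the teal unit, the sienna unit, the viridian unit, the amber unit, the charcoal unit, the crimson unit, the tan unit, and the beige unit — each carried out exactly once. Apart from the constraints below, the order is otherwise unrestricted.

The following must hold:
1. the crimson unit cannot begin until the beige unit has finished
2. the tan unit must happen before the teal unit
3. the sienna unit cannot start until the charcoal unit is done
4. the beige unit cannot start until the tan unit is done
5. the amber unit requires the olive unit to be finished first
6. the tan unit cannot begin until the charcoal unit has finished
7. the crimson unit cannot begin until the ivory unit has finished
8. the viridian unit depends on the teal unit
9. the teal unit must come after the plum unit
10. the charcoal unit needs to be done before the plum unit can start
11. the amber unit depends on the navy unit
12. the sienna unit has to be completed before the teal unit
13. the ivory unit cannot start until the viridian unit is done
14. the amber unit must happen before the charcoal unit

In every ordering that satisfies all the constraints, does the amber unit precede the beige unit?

Yes

Chaining the stated constraints: the amber unit → the charcoal unit → the tan unit → the beige unit.
That forces the amber unit before the beige unit in every valid schedule.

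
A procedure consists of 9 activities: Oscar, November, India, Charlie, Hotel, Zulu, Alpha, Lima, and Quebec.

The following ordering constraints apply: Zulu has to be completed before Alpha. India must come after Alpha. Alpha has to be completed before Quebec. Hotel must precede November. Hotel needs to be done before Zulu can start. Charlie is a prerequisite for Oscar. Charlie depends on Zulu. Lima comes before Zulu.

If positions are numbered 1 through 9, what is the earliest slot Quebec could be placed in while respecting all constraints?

Every activity that must precede Quebec has to come before it. Tracing all chains that end at Quebec, those activities are: Hotel, Zulu, Alpha, Lima — 4 in total.
With 4 mandatory predecessors, the earliest Quebec can sit is position 4+1 = 5, and placing just those 4 first achieves it.

5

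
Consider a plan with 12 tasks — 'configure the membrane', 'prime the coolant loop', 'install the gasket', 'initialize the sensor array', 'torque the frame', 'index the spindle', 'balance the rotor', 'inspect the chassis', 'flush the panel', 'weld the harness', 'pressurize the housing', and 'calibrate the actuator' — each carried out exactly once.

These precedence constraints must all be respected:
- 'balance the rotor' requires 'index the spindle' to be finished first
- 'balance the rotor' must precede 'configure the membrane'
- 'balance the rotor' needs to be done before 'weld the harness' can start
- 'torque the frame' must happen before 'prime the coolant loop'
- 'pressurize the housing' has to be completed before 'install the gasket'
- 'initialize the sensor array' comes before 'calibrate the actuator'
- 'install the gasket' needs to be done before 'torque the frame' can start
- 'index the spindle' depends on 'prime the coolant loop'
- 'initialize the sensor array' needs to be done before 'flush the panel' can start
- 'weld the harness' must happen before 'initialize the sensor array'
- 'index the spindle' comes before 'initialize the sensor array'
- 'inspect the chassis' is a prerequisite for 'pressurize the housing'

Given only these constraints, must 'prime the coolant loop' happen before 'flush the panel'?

Tracing the constraints gives a chain: 'prime the coolant loop' → 'index the spindle' → 'initialize the sensor array' → 'flush the panel'.
That forces 'prime the coolant loop' before 'flush the panel' in every valid schedule.

Yes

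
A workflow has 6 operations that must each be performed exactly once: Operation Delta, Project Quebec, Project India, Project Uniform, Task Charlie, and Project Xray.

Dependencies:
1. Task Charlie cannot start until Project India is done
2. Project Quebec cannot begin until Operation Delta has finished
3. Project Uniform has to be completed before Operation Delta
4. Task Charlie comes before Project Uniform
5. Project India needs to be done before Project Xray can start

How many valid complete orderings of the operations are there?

Project India is the only operation with nothing required before it, so every ordering starts there.
Systematically extending each partial ordering one operation at a time and counting, there are 5 complete orderings.

5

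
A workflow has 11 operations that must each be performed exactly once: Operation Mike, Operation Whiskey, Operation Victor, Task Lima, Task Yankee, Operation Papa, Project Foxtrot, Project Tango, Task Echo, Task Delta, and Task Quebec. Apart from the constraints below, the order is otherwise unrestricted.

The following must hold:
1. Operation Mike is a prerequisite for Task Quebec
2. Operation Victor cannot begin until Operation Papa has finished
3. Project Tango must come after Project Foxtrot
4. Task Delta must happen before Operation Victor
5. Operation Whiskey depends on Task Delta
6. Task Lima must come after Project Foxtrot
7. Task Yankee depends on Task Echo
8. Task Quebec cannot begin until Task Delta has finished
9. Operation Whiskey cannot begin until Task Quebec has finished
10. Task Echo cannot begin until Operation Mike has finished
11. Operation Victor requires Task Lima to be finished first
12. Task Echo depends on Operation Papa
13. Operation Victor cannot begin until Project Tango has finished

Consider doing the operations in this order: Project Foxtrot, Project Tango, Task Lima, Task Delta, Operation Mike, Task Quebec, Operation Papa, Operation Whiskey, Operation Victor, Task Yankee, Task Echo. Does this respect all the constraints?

No

The sequence places Task Yankee ahead of Task Echo.
That contradicts the constraint that Task Echo must precede Task Yankee.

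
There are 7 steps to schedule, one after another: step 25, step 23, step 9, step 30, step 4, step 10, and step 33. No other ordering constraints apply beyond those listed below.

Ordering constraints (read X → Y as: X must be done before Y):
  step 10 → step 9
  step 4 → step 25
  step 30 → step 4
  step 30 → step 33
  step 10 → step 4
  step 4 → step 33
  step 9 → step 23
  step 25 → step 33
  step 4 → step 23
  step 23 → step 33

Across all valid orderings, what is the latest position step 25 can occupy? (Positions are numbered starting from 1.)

6

Following the constraints forward from step 25, its only required successor is step 33.
With 1 mandatory successor out of 7 steps total, the latest slot for step 25 is 7−1 = 6, and it's reachable by doing all non-successors before step 25.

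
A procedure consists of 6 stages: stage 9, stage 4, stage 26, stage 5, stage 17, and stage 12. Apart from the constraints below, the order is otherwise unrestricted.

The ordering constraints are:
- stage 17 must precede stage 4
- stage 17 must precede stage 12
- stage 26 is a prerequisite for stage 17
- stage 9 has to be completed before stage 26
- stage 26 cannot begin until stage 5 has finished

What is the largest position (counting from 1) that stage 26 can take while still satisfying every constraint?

Following every chain forward from stage 26, the stages that must come later are stage 4, stage 17, stage 12 — 3 of them.
With 3 mandatory successors out of 6 stages total, the latest slot for stage 26 is 6−3 = 3, and it's reachable by doing all non-successors before stage 26.

3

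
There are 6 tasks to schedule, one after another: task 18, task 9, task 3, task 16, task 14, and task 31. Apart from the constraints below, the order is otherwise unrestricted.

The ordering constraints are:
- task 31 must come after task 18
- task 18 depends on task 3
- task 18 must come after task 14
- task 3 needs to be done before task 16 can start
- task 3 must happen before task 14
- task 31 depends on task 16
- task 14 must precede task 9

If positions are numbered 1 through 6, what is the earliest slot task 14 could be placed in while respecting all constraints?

The only task forced before task 14 (directly or transitively) is task 3.
So at minimum 1 task comes before task 14, putting task 14 no earlier than position 2. That position is achievable by scheduling exactly that predecessor first.

2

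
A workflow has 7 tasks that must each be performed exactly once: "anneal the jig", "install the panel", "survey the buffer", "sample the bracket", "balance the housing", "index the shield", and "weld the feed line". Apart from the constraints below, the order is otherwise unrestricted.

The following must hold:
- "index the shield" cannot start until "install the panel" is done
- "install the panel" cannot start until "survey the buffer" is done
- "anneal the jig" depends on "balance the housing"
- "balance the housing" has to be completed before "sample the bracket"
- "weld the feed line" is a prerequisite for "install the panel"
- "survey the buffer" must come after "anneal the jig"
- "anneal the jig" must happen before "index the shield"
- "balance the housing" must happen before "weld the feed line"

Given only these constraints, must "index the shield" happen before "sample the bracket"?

No

Nothing in the constraints links "index the shield" and "sample the bracket"; they are unordered relative to each other.
A valid ordering placing "sample the bracket" before "index the shield" exists, so the answer is no.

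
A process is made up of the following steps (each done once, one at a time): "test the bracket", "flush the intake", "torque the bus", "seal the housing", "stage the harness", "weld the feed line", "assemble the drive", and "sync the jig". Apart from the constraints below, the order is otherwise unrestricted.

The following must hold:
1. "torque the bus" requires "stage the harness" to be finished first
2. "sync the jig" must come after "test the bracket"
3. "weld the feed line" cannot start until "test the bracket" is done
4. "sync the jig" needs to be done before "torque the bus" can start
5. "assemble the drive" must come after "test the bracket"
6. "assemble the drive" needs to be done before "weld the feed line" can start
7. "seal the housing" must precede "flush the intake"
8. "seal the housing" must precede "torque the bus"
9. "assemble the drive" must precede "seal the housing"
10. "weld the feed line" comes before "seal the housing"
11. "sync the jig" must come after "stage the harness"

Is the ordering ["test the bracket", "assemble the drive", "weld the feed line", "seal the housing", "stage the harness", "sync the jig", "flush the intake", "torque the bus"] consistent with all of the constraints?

Checking each listed constraint against this order: for instance, "test the bracket" is in position 1 and "sync the jig" in position 6, so that constraint holds — and the remaining constraints check out the same way.

Yes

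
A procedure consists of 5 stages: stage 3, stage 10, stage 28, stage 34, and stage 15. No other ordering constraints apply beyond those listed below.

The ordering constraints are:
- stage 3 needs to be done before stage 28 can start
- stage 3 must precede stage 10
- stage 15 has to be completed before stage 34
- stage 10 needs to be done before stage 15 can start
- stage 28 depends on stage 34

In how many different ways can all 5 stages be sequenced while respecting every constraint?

Stage 3 is the only stage with nothing required before it, so every ordering starts there.
Continuing from there, at each step only one stage has all its prerequisites placed, so the ordering is fully determined — there is exactly 1.

1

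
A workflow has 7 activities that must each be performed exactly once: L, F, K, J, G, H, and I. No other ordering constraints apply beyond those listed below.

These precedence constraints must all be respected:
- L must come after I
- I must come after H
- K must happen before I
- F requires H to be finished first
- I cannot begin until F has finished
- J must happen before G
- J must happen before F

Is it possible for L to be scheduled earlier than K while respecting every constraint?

No

Following K → I → L, K must precede L in every valid ordering.
So no valid ordering can have L before K.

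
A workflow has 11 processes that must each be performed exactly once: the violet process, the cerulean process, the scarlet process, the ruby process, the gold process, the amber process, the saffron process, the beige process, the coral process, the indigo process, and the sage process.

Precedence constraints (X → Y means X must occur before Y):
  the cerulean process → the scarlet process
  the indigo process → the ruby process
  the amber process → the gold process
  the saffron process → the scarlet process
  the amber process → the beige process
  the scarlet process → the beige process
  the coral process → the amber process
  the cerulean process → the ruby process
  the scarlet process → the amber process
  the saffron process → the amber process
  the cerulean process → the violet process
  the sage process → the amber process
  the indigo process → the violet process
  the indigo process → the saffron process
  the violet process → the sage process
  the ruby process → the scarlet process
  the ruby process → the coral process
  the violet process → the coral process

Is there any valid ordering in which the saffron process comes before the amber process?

Every valid ordering already has the saffron process before the amber process (the constraints require it), so in particular at least one does.

Yes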